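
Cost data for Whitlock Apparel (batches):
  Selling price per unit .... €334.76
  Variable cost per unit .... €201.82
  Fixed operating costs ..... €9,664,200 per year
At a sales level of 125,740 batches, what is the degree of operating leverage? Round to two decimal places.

Total contribution margin = 125,740 × €132.94 = €16,715,875.60.
Operating income = contribution − fixed costs = €16,715,875.60 − €9,664,200 = €7,051,675.60.
DOL = contribution ÷ EBIT = €16,715,875.60 ÷ €7,051,675.60 = 2.3705.

2.37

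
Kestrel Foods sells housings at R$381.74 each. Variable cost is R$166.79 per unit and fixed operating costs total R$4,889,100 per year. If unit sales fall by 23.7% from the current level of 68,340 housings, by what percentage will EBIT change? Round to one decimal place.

Total contribution margin = 68,340 × R$214.95 = R$14,689,683.00.
Subtracting fixed costs: EBIT = R$14,689,683.00 − R$4,889,100 = R$9,800,583.00.
So DOL = total CM / EBIT = R$14,689,683.00 / R$9,800,583.00 = 1.4989.
%ΔEBIT = DOL × %ΔSales = 1.4989 × -23.7% = -35.5%.

-35.5%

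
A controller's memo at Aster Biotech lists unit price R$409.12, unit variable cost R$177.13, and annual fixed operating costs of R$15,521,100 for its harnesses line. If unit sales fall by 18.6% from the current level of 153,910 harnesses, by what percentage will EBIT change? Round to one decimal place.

Contribution at this volume is 153,910 × R$231.99 = R$35,705,580.90.
Subtracting fixed costs: EBIT = R$35,705,580.90 − R$15,521,100 = R$20,184,480.90.
So DOL = total CM / EBIT = R$35,705,580.90 / R$20,184,480.90 = 1.7690.
%ΔEBIT = DOL × %ΔSales = 1.7690 × -18.6% = -32.9%.

-32.9%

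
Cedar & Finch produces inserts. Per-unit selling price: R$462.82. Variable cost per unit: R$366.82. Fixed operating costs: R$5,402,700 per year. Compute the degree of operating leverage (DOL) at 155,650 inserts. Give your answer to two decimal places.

At 155,650 units, contribution = 155,650 × R$96.00 = R$14,942,400.00.
Operating income = contribution − fixed costs = R$14,942,400.00 − R$5,402,700 = R$9,539,700.00.
Degree of operating leverage = R$14,942,400.00 / R$9,539,700.00 = 1.5663.

1.57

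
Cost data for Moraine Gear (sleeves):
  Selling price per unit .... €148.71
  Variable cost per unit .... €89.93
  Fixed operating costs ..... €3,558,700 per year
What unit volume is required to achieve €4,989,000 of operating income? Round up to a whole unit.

145,419 sleeves

Contribution margin per unit = €148.71 − €89.93 = €58.78.
Required volume = (fixed costs + target profit) ÷ CM = (€3,558,700 + €4,989,000) ÷ €58.78 = 145,418.51, so 145,419 sleeves.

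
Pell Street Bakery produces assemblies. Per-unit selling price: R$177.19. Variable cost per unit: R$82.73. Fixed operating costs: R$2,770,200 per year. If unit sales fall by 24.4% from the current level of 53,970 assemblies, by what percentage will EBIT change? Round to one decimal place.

Contribution at this volume is 53,970 × R$94.46 = R$5,098,006.20.
EBIT = R$5,098,006.20 − R$2,770,200 = R$2,327,806.20.
DOL = contribution ÷ EBIT = R$5,098,006.20 ÷ R$2,327,806.20 = 2.1900.
%ΔEBIT = DOL × %ΔSales = 2.1900 × -24.4% = -53.4%.

-53.4%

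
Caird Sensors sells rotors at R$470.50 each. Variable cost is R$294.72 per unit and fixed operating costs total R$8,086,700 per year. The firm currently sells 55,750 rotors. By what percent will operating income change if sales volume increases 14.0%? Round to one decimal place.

Contribution at this volume is 55,750 × R$175.78 = R$9,799,735.00.
Operating income = contribution − fixed costs = R$9,799,735.00 − R$8,086,700 = R$1,713,035.00.
Degree of operating leverage = R$9,799,735.00 / R$1,713,035.00 = 5.7207.
So EBIT moves 5.7207 × (+14.0%) = +80.1%.

+80.1%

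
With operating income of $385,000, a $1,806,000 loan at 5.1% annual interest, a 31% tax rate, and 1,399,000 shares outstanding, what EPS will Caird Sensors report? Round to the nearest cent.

Interest = $92,106.00, so EBT = $385,000 − $92,106.00 = $292,894.00.
After tax at 31%: net income = $292,894.00 × 0.69 = $202,096.86.
Per share: $202,096.86 / 1,399,000 shares = $0.14.

$0.14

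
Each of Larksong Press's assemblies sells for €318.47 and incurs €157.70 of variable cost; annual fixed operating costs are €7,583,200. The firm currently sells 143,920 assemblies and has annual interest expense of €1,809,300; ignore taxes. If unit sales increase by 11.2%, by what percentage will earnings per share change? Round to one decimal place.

+18.9%

Contribution at this volume is 143,920 × €160.77 = €23,138,018.40.
EBIT = €23,138,018.40 − €7,583,200 = €15,554,818.40.
After interest of €1,809,300.00, pre-tax earnings = €13,745,518.40.
DCL = total CM / (EBIT − I) = €23,138,018.40 / €13,745,518.40 = 1.6833.
%ΔEPS = DCL × %ΔSales = 1.6833 × +11.2% = +18.9%.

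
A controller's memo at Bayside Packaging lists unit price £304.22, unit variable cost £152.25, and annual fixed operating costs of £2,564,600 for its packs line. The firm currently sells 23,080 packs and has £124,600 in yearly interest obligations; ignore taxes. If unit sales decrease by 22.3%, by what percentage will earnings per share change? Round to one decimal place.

-95.6%

Total contribution margin = 23,080 × £151.97 = £3,507,467.60.
Subtracting fixed costs: EBIT = £3,507,467.60 − £2,564,600 = £942,867.60.
After interest of £124,600.00, pre-tax earnings = £818,267.60.
DCL = total CM / (EBIT − I) = £3,507,467.60 / £818,267.60 = 4.2865.
%ΔEPS = DCL × %ΔSales = 4.2865 × -22.3% = -95.6%.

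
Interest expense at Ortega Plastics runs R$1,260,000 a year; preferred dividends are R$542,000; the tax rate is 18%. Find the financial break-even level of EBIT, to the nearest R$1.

Grossing the preferred dividend up to pre-tax terms: R$542,000 / (1 − 0.18) = R$660,975.61.
Financial break-even EBIT = interest + D_p ÷ (1 − t) = R$1,260,000 + R$660,975.61 = R$1,920,975.61.

R$1,920,976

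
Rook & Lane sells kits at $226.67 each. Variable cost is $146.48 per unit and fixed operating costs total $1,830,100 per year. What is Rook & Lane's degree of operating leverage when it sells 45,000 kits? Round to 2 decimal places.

At 45,000 units, contribution = 45,000 × $80.19 = $3,608,550.00.
EBIT = $3,608,550.00 − $1,830,100 = $1,778,450.00.
So DOL = total CM / EBIT = $3,608,550.00 / $1,778,450.00 = 2.0290.

2.03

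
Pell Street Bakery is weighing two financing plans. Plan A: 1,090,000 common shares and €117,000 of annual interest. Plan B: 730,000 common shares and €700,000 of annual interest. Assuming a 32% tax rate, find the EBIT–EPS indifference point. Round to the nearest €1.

Set EPS_A = EPS_B: (EBIT − €117,000)(1 − 0.32) ÷ 1,090,000 = (EBIT − €700,000)(1 − 0.32) ÷ 730,000.
Cancelling (1 − t) and cross-multiplying: 730,000·(EBIT − 117,000) = 1,090,000·(EBIT − 700,000).
Solving, EBIT = (700,000·1,090,000 − 117,000·730,000) / (1,090,000 − 730,000) = 677,590,000,000 / 360,000 = 1,882,194.44.

€1,882,194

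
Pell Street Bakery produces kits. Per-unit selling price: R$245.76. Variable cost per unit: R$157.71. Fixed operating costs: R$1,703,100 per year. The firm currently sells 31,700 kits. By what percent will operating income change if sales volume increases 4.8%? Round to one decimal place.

+12.3%

Total contribution margin = 31,700 × R$88.05 = R$2,791,185.00.
Operating income = contribution − fixed costs = R$2,791,185.00 − R$1,703,100 = R$1,088,085.00.
Degree of operating leverage = R$2,791,185.00 / R$1,088,085.00 = 2.5652.
So EBIT moves 2.5652 × (+4.8%) = +12.3%.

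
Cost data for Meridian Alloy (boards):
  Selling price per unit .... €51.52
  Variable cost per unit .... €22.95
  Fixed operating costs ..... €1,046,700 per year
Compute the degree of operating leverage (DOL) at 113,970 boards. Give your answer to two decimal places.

1.47

At 113,970 units, contribution = 113,970 × €28.57 = €3,256,122.90.
Subtracting fixed costs: EBIT = €3,256,122.90 − €1,046,700 = €2,209,422.90.
Degree of operating leverage = €3,256,122.90 / €2,209,422.90 = 1.4737.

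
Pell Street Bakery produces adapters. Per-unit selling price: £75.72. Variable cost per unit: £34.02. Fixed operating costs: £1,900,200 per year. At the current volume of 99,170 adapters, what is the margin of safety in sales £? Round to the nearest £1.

Contribution margin per unit = £75.72 − £34.02 = £41.70. Break-even units = £1,900,200 ÷ £41.70 = 45,568.35; break-even revenue = 45,568.35 × £75.72 = £3,450,435.11.
Actual sales revenue = 99,170 × £75.72 = £7,509,152.40.
Margin of safety = £7,509,152.40 − £3,450,435.11 = £4,058,717.

£4,058,717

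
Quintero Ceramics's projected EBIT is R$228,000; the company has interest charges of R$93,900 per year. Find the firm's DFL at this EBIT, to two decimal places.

Annual interest charges come to R$93,900.00.
DFL = EBIT ÷ (EBIT − I) = R$228,000 ÷ (R$228,000 − R$93,900.00) = R$228,000 ÷ R$134,100.00 = 1.7002.

1.70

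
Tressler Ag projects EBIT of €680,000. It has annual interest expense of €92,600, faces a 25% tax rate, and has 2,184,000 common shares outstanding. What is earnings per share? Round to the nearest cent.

€0.20

Interest = €92,600.00, so EBT = €680,000 − €92,600.00 = €587,400.00.
Net income = €587,400.00 × (1 − 0.25) = €440,550.00.
EPS = €440,550.00 ÷ 2,184,000 = €0.20.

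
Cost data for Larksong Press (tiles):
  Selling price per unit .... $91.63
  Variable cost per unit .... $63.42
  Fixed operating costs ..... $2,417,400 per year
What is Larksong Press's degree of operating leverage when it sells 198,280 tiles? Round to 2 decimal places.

1.76

At 198,280 units, contribution = 198,280 × $28.21 = $5,593,478.80.
Subtracting fixed costs: EBIT = $5,593,478.80 − $2,417,400 = $3,176,078.80.
So DOL = total CM / EBIT = $5,593,478.80 / $3,176,078.80 = 1.7611.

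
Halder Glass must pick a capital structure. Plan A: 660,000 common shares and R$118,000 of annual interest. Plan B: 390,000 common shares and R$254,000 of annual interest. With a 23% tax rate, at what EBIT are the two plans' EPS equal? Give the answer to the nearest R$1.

R$450,444

Set EPS_A = EPS_B: (EBIT − R$118,000)(1 − 0.23) ÷ 660,000 = (EBIT − R$254,000)(1 − 0.23) ÷ 390,000.
The (1 − t) factor cancels: (EBIT − 118,000) × 390,000 = (EBIT − 254,000) × 660,000.
Solving, EBIT = (254,000·660,000 − 118,000·390,000) / (660,000 − 390,000) = 121,620,000,000 / 270,000 = 450,444.44.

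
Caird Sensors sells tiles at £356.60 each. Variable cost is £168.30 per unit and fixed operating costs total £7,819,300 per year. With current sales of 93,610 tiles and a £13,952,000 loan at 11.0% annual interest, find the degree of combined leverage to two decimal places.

At 93,610 units, contribution = 93,610 × £188.30 = £17,626,763.00.
EBIT = £17,626,763.00 − £7,819,300 = £9,807,463.00. Interest = £1,534,720.00, so EBIT − I = £8,272,743.00.
DCL = contribution ÷ (EBIT − I) = £17,626,763.00 ÷ £8,272,743.00 = 2.1307.

2.13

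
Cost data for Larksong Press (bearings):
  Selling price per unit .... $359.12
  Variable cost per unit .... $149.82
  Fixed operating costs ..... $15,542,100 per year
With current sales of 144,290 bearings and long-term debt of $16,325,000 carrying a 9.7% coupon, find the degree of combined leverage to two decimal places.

2.31

Total contribution margin = 144,290 × $209.30 = $30,199,897.00.
Operating income = contribution − fixed costs = $30,199,897.00 − $15,542,100 = $14,657,797.00. Interest = $1,583,525.00, so EBIT − I = $13,074,272.00.
Degree of total leverage = total CM / (EBIT − interest) = $30,199,897.00 / $13,074,272.00 = 2.3099.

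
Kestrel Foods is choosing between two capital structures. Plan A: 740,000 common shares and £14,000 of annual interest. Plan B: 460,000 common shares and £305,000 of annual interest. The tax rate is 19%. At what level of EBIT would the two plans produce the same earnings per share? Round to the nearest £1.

At indifference, (EBIT − 14,000)(1 − t)/740,000 = (EBIT − 305,000)(1 − t)/460,000.
The (1 − t) factor cancels: (EBIT − 14,000) × 460,000 = (EBIT − 305,000) × 740,000.
EBIT × (740,000 − 460,000) = 305,000 × 740,000 − 14,000 × 460,000 = 219,260,000,000, so EBIT = 219,260,000,000 ÷ 280,000 = 783,071.43.

£783,071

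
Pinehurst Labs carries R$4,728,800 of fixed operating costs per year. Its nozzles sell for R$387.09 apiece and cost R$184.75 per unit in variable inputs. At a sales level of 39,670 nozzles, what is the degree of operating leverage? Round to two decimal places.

2.43

Total contribution margin = 39,670 × R$202.34 = R$8,026,827.80.
EBIT = R$8,026,827.80 − R$4,728,800 = R$3,298,027.80.
DOL = contribution ÷ EBIT = R$8,026,827.80 ÷ R$3,298,027.80 = 2.4338.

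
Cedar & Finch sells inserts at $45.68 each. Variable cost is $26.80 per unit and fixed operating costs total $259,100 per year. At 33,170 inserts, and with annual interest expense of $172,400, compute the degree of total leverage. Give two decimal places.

At 33,170 units, contribution = 33,170 × $18.88 = $626,249.60.
EBIT = $626,249.60 − $259,100 = $367,149.60. Interest = $172,400.00, so EBIT − I = $194,749.60.
Degree of total leverage = total CM / (EBIT − interest) = $626,249.60 / $194,749.60 = 3.2157.

3.22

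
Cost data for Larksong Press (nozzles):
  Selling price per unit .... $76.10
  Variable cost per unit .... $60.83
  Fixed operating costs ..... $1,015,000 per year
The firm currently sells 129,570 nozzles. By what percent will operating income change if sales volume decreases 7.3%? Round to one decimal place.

-15.0%

Contribution at this volume is 129,570 × $15.27 = $1,978,533.90.
EBIT = $1,978,533.90 − $1,015,000 = $963,533.90.
DOL = contribution ÷ EBIT = $1,978,533.90 ÷ $963,533.90 = 2.0534.
So EBIT moves 2.0534 × (-7.3%) = -15.0%.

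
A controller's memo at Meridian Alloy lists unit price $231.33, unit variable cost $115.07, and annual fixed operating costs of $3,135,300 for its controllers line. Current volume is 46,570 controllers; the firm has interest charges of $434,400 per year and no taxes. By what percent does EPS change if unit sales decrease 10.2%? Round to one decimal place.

Contribution at this volume is 46,570 × $116.26 = $5,414,228.20.
Subtracting fixed costs: EBIT = $5,414,228.20 − $3,135,300 = $2,278,928.20.
After interest of $434,400.00, pre-tax earnings = $1,844,528.20.
DCL = total CM / (EBIT − I) = $5,414,228.20 / $1,844,528.20 = 2.9353.
EPS therefore changes by 2.9353 × (-10.2%) = -29.9%.

-29.9%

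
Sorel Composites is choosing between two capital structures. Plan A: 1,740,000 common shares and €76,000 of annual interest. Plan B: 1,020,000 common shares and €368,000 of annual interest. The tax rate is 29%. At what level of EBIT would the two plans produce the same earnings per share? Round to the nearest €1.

€781,667

At indifference, (EBIT − 76,000)(1 − t)/1,740,000 = (EBIT − 368,000)(1 − t)/1,020,000.
Cancelling (1 − t) and cross-multiplying: 1,020,000·(EBIT − 76,000) = 1,740,000·(EBIT − 368,000).
Solving, EBIT = (368,000·1,740,000 − 76,000·1,020,000) / (1,740,000 − 1,020,000) = 562,800,000,000 / 720,000 = 781,666.67.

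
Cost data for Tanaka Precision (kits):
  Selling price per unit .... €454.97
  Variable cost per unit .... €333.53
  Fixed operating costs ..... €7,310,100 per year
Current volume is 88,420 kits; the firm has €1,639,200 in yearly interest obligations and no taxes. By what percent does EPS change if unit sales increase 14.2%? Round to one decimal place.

+85.3%

Contribution at this volume is 88,420 × €121.44 = €10,737,724.80.
EBIT = €10,737,724.80 − €7,310,100 = €3,427,624.80.
After interest of €1,639,200.00, pre-tax earnings = €1,788,424.80.
DCL = total CM / (EBIT − I) = €10,737,724.80 / €1,788,424.80 = 6.0040.
EPS therefore changes by 6.0040 × (+14.2%) = +85.3%.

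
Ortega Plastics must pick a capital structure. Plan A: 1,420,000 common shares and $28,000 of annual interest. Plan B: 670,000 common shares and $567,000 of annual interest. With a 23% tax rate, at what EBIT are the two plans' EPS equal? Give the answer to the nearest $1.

Set EPS_A = EPS_B: (EBIT − $28,000)(1 − 0.23) ÷ 1,420,000 = (EBIT − $567,000)(1 − 0.23) ÷ 670,000.
Cancelling (1 − t) and cross-multiplying: 670,000·(EBIT − 28,000) = 1,420,000·(EBIT − 567,000).
EBIT × (1,420,000 − 670,000) = 567,000 × 1,420,000 − 28,000 × 670,000 = 786,380,000,000, so EBIT = 786,380,000,000 ÷ 750,000 = 1,048,506.67.

$1,048,507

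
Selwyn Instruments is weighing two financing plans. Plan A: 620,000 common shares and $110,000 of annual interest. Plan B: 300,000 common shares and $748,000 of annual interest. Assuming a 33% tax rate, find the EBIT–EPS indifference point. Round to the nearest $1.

At indifference, (EBIT − 110,000)(1 − t)/620,000 = (EBIT − 748,000)(1 − t)/300,000.
The (1 − t) factor cancels: (EBIT − 110,000) × 300,000 = (EBIT − 748,000) × 620,000.
EBIT × (620,000 − 300,000) = 748,000 × 620,000 − 110,000 × 300,000 = 430,760,000,000, so EBIT = 430,760,000,000 ÷ 320,000 = 1,346,125.00.

$1,346,125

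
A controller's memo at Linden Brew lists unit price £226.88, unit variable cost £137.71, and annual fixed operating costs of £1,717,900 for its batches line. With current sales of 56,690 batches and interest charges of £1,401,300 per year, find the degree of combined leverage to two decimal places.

2.61

Total contribution margin = 56,690 × £89.17 = £5,055,047.30.
EBIT = £5,055,047.30 − £1,717,900 = £3,337,147.30. Interest = £1,401,300.00.
DOL = £5,055,047.30 ÷ £3,337,147.30 = 1.5148; DFL = £3,337,147.30 ÷ £1,935,847.30 = 1.7239.
Combined leverage = 1.5148 × 1.7239 = 2.6114.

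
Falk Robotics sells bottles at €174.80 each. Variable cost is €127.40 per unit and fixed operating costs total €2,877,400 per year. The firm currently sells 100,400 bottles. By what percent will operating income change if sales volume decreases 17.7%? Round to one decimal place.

Total contribution margin = 100,400 × €47.40 = €4,758,960.00.
Operating income = contribution − fixed costs = €4,758,960.00 − €2,877,400 = €1,881,560.00.
Degree of operating leverage = €4,758,960.00 / €1,881,560.00 = 2.5293.
Operating income changes by 2.5293 × -17.7% = -44.8%.

-44.8%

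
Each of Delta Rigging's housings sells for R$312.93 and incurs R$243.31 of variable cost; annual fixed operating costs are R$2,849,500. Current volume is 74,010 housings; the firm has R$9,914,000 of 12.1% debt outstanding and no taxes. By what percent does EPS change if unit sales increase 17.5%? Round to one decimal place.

Contribution at this volume is 74,010 × R$69.62 = R$5,152,576.20.
Subtracting fixed costs: EBIT = R$5,152,576.20 − R$2,849,500 = R$2,303,076.20.
After interest of R$1,199,594.00, pre-tax earnings = R$1,103,482.20.
DCL = total CM / (EBIT − I) = R$5,152,576.20 / R$1,103,482.20 = 4.6694.
%ΔEPS = DCL × %ΔSales = 4.6694 × +17.5% = +81.7%.

+81.7%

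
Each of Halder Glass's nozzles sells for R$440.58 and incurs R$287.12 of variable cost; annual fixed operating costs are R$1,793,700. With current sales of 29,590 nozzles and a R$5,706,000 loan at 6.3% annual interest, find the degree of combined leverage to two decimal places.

1.90

Contribution at this volume is 29,590 × R$153.46 = R$4,540,881.40.
EBIT = R$4,540,881.40 − R$1,793,700 = R$2,747,181.40. Interest = R$359,478.00.
DOL = R$4,540,881.40 ÷ R$2,747,181.40 = 1.6529; DFL = R$2,747,181.40 ÷ R$2,387,703.40 = 1.1506.
Combined leverage = 1.6529 × 1.1506 = 1.9018.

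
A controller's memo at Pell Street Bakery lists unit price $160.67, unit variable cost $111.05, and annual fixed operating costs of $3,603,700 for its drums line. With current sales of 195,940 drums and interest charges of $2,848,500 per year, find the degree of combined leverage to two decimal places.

2.97

Contribution at this volume is 195,940 × $49.62 = $9,722,542.80.
Subtracting fixed costs: EBIT = $9,722,542.80 − $3,603,700 = $6,118,842.80. Interest = $2,848,500.00.
DOL = $9,722,542.80 ÷ $6,118,842.80 = 1.5890; DFL = $6,118,842.80 ÷ $3,270,342.80 = 1.8710.
DCL = DOL × DFL = 1.5890 × 1.8710 = 2.9730.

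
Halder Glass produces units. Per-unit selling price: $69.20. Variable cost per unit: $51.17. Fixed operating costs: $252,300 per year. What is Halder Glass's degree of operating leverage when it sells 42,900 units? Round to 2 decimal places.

Contribution at this volume is 42,900 × $18.03 = $773,487.00.
EBIT = $773,487.00 − $252,300 = $521,187.00.
DOL = contribution ÷ EBIT = $773,487.00 ÷ $521,187.00 = 1.4841.

1.48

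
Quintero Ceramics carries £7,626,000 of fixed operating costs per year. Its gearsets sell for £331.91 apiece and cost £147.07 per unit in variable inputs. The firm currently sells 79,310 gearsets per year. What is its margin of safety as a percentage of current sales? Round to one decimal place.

Contribution margin per unit = £331.91 − £147.07 = £184.84. Break-even units = £7,626,000 ÷ £184.84 = 41,257.30; break-even revenue = 41,257.30 × £331.91 = £13,693,711.64.
Current sales = 79,310 × £331.91 = £26,323,782.10.
Margin of safety = (£26,323,782.10 − £13,693,711.64) ÷ £26,323,782.10 = 48.0%.

48.0%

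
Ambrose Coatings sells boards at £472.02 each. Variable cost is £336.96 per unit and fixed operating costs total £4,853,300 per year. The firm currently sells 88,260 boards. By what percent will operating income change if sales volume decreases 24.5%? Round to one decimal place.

At 88,260 units, contribution = 88,260 × £135.06 = £11,920,395.60.
EBIT = £11,920,395.60 − £4,853,300 = £7,067,095.60.
So DOL = total CM / EBIT = £11,920,395.60 / £7,067,095.60 = 1.6867.
%ΔEBIT = DOL × %ΔSales = 1.6867 × -24.5% = -41.3%.

-41.3%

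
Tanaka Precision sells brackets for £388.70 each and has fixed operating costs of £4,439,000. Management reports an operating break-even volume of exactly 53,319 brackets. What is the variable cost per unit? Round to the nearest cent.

£305.45

At break-even, FC = Q × (P − VC), so P − VC = £4,439,000 ÷ 53,319 = £83.2536.
Hence VC = price − CM = £388.70 − £83.2536 = £305.45.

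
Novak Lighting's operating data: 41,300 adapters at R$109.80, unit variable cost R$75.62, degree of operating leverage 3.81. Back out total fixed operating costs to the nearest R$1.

R$1,041,126

Total contribution margin = 41,300 × R$34.18 = R$1,411,634.00.
Since DOL = CM ÷ EBIT, EBIT = R$1,411,634.00 ÷ 3.81 = R$370,507.61.
And FC = contribution − EBIT = R$1,411,634.00 − R$370,507.61 = R$1,041,126.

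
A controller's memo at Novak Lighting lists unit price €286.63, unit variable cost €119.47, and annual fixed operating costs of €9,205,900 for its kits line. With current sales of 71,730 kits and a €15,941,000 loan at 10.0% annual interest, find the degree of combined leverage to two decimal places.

10.07

At 71,730 units, contribution = 71,730 × €167.16 = €11,990,386.80.
Operating income = contribution − fixed costs = €11,990,386.80 − €9,205,900 = €2,784,486.80. Interest = €1,594,100.00, so EBIT − I = €1,190,386.80.
DCL = contribution ÷ (EBIT − I) = €11,990,386.80 ÷ €1,190,386.80 = 10.0727.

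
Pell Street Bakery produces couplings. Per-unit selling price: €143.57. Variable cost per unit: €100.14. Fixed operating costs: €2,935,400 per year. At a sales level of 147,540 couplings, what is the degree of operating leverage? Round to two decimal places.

1.85

Contribution at this volume is 147,540 × €43.43 = €6,407,662.20.
EBIT = €6,407,662.20 − €2,935,400 = €3,472,262.20.
So DOL = total CM / EBIT = €6,407,662.20 / €3,472,262.20 = 1.8454.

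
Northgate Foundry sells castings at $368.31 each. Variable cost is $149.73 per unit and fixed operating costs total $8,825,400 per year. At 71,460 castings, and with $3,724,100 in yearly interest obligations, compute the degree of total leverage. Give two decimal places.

5.09

Total contribution margin = 71,460 × $218.58 = $15,619,726.80.
Operating income = contribution − fixed costs = $15,619,726.80 − $8,825,400 = $6,794,326.80. Interest = $3,724,100.00.
DOL = $15,619,726.80 ÷ $6,794,326.80 = 2.2989; DFL = $6,794,326.80 ÷ $3,070,226.80 = 2.2130.
Combined leverage = 2.2989 × 2.2130 = 5.0875.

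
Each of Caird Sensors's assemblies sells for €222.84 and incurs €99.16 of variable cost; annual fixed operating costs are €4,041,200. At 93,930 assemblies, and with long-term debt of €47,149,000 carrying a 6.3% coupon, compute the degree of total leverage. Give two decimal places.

At 93,930 units, contribution = 93,930 × €123.68 = €11,617,262.40.
EBIT = €11,617,262.40 − €4,041,200 = €7,576,062.40. Interest = €2,970,387.00.
DOL = €11,617,262.40 ÷ €7,576,062.40 = 1.5334; DFL = €7,576,062.40 ÷ €4,605,675.40 = 1.6449.
DCL = DOL × DFL = 1.5334 × 1.6449 = 2.5223.

2.52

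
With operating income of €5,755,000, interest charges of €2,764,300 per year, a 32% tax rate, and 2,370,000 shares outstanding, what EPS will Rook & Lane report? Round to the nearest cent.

Pre-tax income = €5,755,000 − €2,764,300.00 = €2,990,700.00.
After tax at 32%: net income = €2,990,700.00 × 0.68 = €2,033,676.00.
Per share: €2,033,676.00 / 2,370,000 shares = €0.86.

€0.86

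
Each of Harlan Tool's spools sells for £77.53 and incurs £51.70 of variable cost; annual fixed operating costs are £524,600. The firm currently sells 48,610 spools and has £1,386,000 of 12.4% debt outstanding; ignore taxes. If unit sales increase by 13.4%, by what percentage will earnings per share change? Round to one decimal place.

+30.1%

At 48,610 units, contribution = 48,610 × £25.83 = £1,255,596.30.
Subtracting fixed costs: EBIT = £1,255,596.30 − £524,600 = £730,996.30.
Interest = £171,864.00, so EBIT − I = £559,132.30.
Degree of combined leverage = contribution ÷ (EBIT − I) = £1,255,596.30 ÷ £559,132.30 = 2.2456.
EPS therefore changes by 2.2456 × (+13.4%) = +30.1%.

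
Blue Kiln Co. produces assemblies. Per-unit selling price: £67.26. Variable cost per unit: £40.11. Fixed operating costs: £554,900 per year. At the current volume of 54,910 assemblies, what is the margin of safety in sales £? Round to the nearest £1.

£2,318,566

Each unit contributes £67.26 − £40.11 = £27.15. Break-even units = £554,900 ÷ £27.15 = 20,438.31; break-even revenue = 20,438.31 × £67.26 = £1,374,680.44.
Current sales = 54,910 × £67.26 = £3,693,246.60.
Margin of safety = £3,693,246.60 − £1,374,680.44 = £2,318,566.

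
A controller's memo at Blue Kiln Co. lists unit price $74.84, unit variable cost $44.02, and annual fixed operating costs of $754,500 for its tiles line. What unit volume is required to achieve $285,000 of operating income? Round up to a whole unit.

33,729 tiles

Contribution margin per unit = $74.84 − $44.02 = $30.82.
Need Q such that Q × $30.82 − $754,500 = $285,000, i.e. Q = $1,039,500 / $30.82 = 33,728.10 → 33,729.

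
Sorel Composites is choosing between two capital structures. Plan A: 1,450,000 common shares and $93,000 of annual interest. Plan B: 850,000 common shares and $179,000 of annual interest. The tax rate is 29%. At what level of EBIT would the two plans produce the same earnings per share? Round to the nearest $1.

At indifference, (EBIT − 93,000)(1 − t)/1,450,000 = (EBIT − 179,000)(1 − t)/850,000.
The (1 − t) factor cancels: (EBIT − 93,000) × 850,000 = (EBIT − 179,000) × 1,450,000.
EBIT × (1,450,000 − 850,000) = 179,000 × 1,450,000 − 93,000 × 850,000 = 180,500,000,000, so EBIT = 180,500,000,000 ÷ 600,000 = 300,833.33.

$300,833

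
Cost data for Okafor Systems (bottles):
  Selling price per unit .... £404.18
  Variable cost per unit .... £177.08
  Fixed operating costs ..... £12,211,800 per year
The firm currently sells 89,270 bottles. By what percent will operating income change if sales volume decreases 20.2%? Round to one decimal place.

-50.8%

At 89,270 units, contribution = 89,270 × £227.10 = £20,273,217.00.
Operating income = contribution − fixed costs = £20,273,217.00 − £12,211,800 = £8,061,417.00.
Degree of operating leverage = £20,273,217.00 / £8,061,417.00 = 2.5148.
%ΔEBIT = DOL × %ΔSales = 2.5148 × -20.2% = -50.8%.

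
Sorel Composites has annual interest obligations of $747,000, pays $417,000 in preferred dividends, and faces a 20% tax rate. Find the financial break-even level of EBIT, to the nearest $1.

$1,268,250

Preferred dividends are paid after tax, so their pre-tax equivalent is $417,000 ÷ (1 − 0.20) = $521,250.00.
EPS = 0 when EBIT covers interest plus the pre-tax preferred burden: $747,000 + $521,250.00 = $1,268,250.00.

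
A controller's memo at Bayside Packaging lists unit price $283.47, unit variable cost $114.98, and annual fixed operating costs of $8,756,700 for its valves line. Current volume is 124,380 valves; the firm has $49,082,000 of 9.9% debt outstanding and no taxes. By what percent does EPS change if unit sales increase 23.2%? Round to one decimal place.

Contribution at this volume is 124,380 × $168.49 = $20,956,786.20.
Subtracting fixed costs: EBIT = $20,956,786.20 − $8,756,700 = $12,200,086.20.
After interest of $4,859,118.00, pre-tax earnings = $7,340,968.20.
Degree of combined leverage = contribution ÷ (EBIT − I) = $20,956,786.20 ÷ $7,340,968.20 = 2.8548.
%ΔEPS = DCL × %ΔSales = 2.8548 × +23.2% = +66.2%.

+66.2%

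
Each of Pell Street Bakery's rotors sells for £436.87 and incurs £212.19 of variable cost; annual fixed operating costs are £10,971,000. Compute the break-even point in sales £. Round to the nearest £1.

CM per unit = £436.87 − £212.19 = £224.68; CM ratio = £224.68 / £436.87 = 0.5143.
Break-even revenue = fixed costs × price ÷ CM = £10,971,000 × £436.87 ÷ £224.68 = £21,332,120.

£21,332,120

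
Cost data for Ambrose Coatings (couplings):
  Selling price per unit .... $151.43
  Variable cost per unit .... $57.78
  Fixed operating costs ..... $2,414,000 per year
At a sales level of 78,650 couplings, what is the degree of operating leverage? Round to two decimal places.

1.49

Total contribution margin = 78,650 × $93.65 = $7,365,572.50.
EBIT = $7,365,572.50 − $2,414,000 = $4,951,572.50.
DOL = contribution ÷ EBIT = $7,365,572.50 ÷ $4,951,572.50 = 1.4875.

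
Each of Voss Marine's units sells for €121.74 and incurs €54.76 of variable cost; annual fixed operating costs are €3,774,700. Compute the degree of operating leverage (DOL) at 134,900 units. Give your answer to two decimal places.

1.72

Total contribution margin = 134,900 × €66.98 = €9,035,602.00.
Subtracting fixed costs: EBIT = €9,035,602.00 − €3,774,700 = €5,260,902.00.
So DOL = total CM / EBIT = €9,035,602.00 / €5,260,902.00 = 1.7175.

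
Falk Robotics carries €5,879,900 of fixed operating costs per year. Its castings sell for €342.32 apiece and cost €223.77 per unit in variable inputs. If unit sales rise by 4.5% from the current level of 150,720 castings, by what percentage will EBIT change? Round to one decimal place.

+6.7%

At 150,720 units, contribution = 150,720 × €118.55 = €17,867,856.00.
EBIT = €17,867,856.00 − €5,879,900 = €11,987,956.00.
Degree of operating leverage = €17,867,856.00 / €11,987,956.00 = 1.4905.
Operating income changes by 1.4905 × +4.5% = +6.7%.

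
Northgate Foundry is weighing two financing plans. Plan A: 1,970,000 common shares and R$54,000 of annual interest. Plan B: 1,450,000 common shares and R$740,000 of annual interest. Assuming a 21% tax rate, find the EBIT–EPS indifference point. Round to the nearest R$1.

R$2,652,885

Set EPS_A = EPS_B: (EBIT − R$54,000)(1 − 0.21) ÷ 1,970,000 = (EBIT − R$740,000)(1 − 0.21) ÷ 1,450,000.
The (1 − t) factor cancels: (EBIT − 54,000) × 1,450,000 = (EBIT − 740,000) × 1,970,000.
EBIT × (1,970,000 − 1,450,000) = 740,000 × 1,970,000 − 54,000 × 1,450,000 = 1,379,500,000,000, so EBIT = 1,379,500,000,000 ÷ 520,000 = 2,652,884.62.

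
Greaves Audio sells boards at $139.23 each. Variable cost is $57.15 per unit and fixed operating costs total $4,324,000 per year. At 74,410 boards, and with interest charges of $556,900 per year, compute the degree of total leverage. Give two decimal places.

4.98

At 74,410 units, contribution = 74,410 × $82.08 = $6,107,572.80.
EBIT = $6,107,572.80 − $4,324,000 = $1,783,572.80. Interest = $556,900.00.
DOL = $6,107,572.80 ÷ $1,783,572.80 = 3.4243; DFL = $1,783,572.80 ÷ $1,226,672.80 = 1.4540.
DCL = DOL × DFL = 3.4243 × 1.4540 = 4.9789.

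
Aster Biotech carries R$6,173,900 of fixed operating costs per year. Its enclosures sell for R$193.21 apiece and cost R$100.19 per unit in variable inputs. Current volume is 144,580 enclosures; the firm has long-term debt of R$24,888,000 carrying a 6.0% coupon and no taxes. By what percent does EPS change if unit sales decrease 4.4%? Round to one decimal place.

-10.2%

Total contribution margin = 144,580 × R$93.02 = R$13,448,831.60.
EBIT = R$13,448,831.60 − R$6,173,900 = R$7,274,931.60.
After interest of R$1,493,280.00, pre-tax earnings = R$5,781,651.60.
Degree of combined leverage = contribution ÷ (EBIT − I) = R$13,448,831.60 ÷ R$5,781,651.60 = 2.3261.
EPS therefore changes by 2.3261 × (-4.4%) = -10.2%.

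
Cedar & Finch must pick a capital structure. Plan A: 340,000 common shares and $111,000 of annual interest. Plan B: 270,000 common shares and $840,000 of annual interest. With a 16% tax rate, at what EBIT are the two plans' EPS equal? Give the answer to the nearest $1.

$3,651,857

At indifference, (EBIT − 111,000)(1 − t)/340,000 = (EBIT − 840,000)(1 − t)/270,000.
Cancelling (1 − t) and cross-multiplying: 270,000·(EBIT − 111,000) = 340,000·(EBIT − 840,000).
EBIT × (340,000 − 270,000) = 840,000 × 340,000 − 111,000 × 270,000 = 255,630,000,000, so EBIT = 255,630,000,000 ÷ 70,000 = 3,651,857.14.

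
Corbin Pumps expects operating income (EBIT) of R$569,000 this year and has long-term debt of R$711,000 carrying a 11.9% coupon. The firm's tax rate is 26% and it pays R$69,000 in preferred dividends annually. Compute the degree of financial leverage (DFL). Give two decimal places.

Annual interest charges come to R$84,609.00.
Preferred dividends grossed up pre-tax: R$69,000 / (1 − 0.26) = R$93,243.24.
DFL = EBIT ÷ [EBIT − I − D_p/(1−t)] = R$569,000 ÷ [R$569,000 − R$84,609.00 − R$93,243.24] = R$569,000 ÷ R$391,147.76 = 1.4547.

1.45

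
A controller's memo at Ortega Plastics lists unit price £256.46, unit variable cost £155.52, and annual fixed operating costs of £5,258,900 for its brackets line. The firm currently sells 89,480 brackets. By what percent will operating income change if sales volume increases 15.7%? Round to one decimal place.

At 89,480 units, contribution = 89,480 × £100.94 = £9,032,111.20.
Subtracting fixed costs: EBIT = £9,032,111.20 − £5,258,900 = £3,773,211.20.
Degree of operating leverage = £9,032,111.20 / £3,773,211.20 = 2.3937.
%ΔEBIT = DOL × %ΔSales = 2.3937 × +15.7% = +37.6%.

+37.6%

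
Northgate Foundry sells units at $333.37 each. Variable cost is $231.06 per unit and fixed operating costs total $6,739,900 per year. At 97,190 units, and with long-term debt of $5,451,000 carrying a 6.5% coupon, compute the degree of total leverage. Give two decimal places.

Contribution at this volume is 97,190 × $102.31 = $9,943,508.90.
Operating income = contribution − fixed costs = $9,943,508.90 − $6,739,900 = $3,203,608.90. Interest = $354,315.00, so EBIT − I = $2,849,293.90.
DCL = contribution ÷ (EBIT − I) = $9,943,508.90 ÷ $2,849,293.90 = 3.4898.

3.49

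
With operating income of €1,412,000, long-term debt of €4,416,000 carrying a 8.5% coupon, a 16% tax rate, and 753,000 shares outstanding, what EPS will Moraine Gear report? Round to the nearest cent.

€1.16

Interest = €375,360.00, so EBT = €1,412,000 − €375,360.00 = €1,036,640.00.
After tax at 16%: net income = €1,036,640.00 × 0.84 = €870,777.60.
Per share: €870,777.60 / 753,000 shares = €1.16.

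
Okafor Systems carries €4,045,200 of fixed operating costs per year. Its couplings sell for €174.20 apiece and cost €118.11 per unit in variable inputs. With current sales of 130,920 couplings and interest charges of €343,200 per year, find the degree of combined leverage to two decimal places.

At 130,920 units, contribution = 130,920 × €56.09 = €7,343,302.80.
Subtracting fixed costs: EBIT = €7,343,302.80 − €4,045,200 = €3,298,102.80. Interest = €343,200.00.
DOL = €7,343,302.80 ÷ €3,298,102.80 = 2.2265; DFL = €3,298,102.80 ÷ €2,954,902.80 = 1.1161.
Combined leverage = 2.2265 × 1.1161 = 2.4850.

2.49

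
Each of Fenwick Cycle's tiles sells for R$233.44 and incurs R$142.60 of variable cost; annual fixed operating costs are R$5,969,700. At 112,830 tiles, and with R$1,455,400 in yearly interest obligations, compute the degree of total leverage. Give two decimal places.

At 112,830 units, contribution = 112,830 × R$90.84 = R$10,249,477.20.
Subtracting fixed costs: EBIT = R$10,249,477.20 − R$5,969,700 = R$4,279,777.20. Interest = R$1,455,400.00, so EBIT − I = R$2,824,377.20.
DCL = contribution ÷ (EBIT − I) = R$10,249,477.20 ÷ R$2,824,377.20 = 3.6289.

3.63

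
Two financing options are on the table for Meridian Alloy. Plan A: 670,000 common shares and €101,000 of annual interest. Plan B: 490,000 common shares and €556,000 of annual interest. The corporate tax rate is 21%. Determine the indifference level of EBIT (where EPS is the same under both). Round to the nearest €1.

€1,794,611

Set EPS_A = EPS_B: (EBIT − €101,000)(1 − 0.21) ÷ 670,000 = (EBIT − €556,000)(1 − 0.21) ÷ 490,000.
The (1 − t) factor cancels: (EBIT − 101,000) × 490,000 = (EBIT − 556,000) × 670,000.
EBIT × (670,000 − 490,000) = 556,000 × 670,000 − 101,000 × 490,000 = 323,030,000,000, so EBIT = 323,030,000,000 ÷ 180,000 = 1,794,611.11.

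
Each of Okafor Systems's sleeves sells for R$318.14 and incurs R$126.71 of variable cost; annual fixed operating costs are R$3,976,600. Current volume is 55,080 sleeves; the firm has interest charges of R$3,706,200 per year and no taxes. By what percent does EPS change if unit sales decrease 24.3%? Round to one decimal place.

Contribution at this volume is 55,080 × R$191.43 = R$10,543,964.40.
EBIT = R$10,543,964.40 − R$3,976,600 = R$6,567,364.40.
After interest of R$3,706,200.00, pre-tax earnings = R$2,861,164.40.
DCL = total CM / (EBIT − I) = R$10,543,964.40 / R$2,861,164.40 = 3.6852.
EPS therefore changes by 3.6852 × (-24.3%) = -89.6%.

-89.6%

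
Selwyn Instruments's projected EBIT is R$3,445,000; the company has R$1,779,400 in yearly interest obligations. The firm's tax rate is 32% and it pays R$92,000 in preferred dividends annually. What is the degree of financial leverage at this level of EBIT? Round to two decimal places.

2.25

Annual interest charges come to R$1,779,400.00.
Pre-tax preferred-dividend burden = R$92,000 ÷ (1 − 0.32) = R$135,294.12.
DFL = EBIT ÷ [EBIT − I − D_p/(1−t)] = R$3,445,000 ÷ [R$3,445,000 − R$1,779,400.00 − R$135,294.12] = R$3,445,000 ÷ R$1,530,305.88 = 2.2512.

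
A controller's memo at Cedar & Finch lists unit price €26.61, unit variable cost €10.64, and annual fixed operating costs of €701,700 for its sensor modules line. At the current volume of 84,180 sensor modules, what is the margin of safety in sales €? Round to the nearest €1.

Each unit contributes €26.61 − €10.64 = €15.97. Break-even units = €701,700 ÷ €15.97 = 43,938.63; break-even revenue = 43,938.63 × €26.61 = €1,169,207.08.
Actual sales revenue = 84,180 × €26.61 = €2,240,029.80.
Margin of safety = €2,240,029.80 − €1,169,207.08 = €1,070,823.

€1,070,823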